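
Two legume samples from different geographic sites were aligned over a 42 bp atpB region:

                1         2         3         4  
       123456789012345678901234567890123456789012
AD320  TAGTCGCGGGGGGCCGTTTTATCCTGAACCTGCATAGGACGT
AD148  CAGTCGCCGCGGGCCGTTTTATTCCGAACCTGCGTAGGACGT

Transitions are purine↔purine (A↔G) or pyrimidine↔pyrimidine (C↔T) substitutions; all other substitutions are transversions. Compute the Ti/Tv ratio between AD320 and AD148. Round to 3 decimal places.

Mismatches occur at site 1 (T↔C, transition), site 8 (G↔C, transversion), site 10 (G↔C, transversion), site 23 (C↔T, transition), site 25 (T↔C, transition), site 34 (A↔G, transition).
Of the 6 differences, 4 transitions and 2 transversions, so Ti/Tv = 4/2 = 2.000.

2.000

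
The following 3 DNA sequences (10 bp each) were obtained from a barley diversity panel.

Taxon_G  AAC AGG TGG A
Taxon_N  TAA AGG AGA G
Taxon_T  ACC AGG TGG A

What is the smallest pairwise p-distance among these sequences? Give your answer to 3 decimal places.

Pairwise Hamming distances:
  Taxon_G vs Taxon_N: 5
  Taxon_G vs Taxon_T: 1
  Taxon_N vs Taxon_T: 6
The smallest is 1 mismatch, between Taxon_G and Taxon_T; p = 1/10 = 0.100.

0.100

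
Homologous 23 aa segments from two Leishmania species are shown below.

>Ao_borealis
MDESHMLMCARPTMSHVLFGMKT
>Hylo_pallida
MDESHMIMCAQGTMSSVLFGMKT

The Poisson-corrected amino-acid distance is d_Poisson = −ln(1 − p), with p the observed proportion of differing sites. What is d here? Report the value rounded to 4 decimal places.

The sequences differ at positions 7 (L/I), 11 (R/Q), 12 (P/G), 16 (H/S).
p = 4/23 = 0.173913.
d = −ln(1 − 0.173913) = −ln(0.826087) = 0.1911.

0.1911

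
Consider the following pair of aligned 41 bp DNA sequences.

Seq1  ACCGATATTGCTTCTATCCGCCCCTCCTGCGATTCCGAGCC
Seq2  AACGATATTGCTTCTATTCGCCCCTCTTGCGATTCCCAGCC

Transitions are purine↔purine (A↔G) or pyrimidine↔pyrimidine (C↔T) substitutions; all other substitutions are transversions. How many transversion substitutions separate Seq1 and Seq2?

2

Differing sites — 2:C/A (Tv); 18:C/T (Ti); 27:C/T (Ti); 37:G/C (Tv).
Of the 4 differences, 2 transitions and 2 transversions, so the answer is 2.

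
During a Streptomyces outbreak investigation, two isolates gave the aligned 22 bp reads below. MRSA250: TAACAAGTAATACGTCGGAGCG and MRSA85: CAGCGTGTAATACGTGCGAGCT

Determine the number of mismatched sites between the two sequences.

The sequences differ at positions 1 (T/C), 3 (A/G), 5 (A/G), 6 (A/T), 16 (C/G), 17 (G/C), 22 (G/T).
That gives 7 mismatches out of 22 aligned sites, so the Hamming distance is 7.

7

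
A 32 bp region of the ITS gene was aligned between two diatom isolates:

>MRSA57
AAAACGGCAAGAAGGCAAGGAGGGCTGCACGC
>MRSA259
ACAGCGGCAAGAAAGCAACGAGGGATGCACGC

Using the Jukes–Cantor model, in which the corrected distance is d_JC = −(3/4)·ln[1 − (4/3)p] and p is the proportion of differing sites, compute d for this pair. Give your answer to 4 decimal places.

0.1752

The sequences differ at positions 2 (A/C), 4 (A/G), 14 (G/A), 19 (G/C), 25 (C/A).
p = 5/32 = 0.156250.
d = −0.75 · ln(1 − (4/3)·0.156250) = −0.75 · ln(0.791667) = −0.75 · (-0.233614) = 0.1752.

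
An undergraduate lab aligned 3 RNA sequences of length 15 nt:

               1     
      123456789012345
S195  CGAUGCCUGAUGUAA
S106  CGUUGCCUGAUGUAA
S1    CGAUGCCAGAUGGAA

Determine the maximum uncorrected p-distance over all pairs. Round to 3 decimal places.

Pairwise Hamming distances:
  S195 vs S106: 1
  S195 vs S1: 2
  S106 vs S1: 3
The largest is 3 mismatches, between S106 and S1; p = 3/15 = 0.200.

0.200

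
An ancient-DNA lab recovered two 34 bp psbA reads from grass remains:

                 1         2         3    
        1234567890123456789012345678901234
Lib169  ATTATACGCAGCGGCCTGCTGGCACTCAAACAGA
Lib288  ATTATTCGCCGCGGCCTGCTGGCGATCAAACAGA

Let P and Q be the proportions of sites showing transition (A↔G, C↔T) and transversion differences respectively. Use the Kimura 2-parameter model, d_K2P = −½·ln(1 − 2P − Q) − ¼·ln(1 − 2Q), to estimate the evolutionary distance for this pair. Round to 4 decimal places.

Mismatches occur at site 6 (A→T, transversion), site 10 (A→C, transversion), site 24 (A→G, transition), site 25 (C→A, transversion).
Of the 4 differences, 1 transition and 3 transversions over 34 sites: P = 1/34 = 0.029412, Q = 3/34 = 0.088235.
d = −0.5·ln(0.852941) − 0.25·ln(0.823530) = −0.5·(-0.159065) − 0.25·(-0.194155) = 0.1281.

0.1281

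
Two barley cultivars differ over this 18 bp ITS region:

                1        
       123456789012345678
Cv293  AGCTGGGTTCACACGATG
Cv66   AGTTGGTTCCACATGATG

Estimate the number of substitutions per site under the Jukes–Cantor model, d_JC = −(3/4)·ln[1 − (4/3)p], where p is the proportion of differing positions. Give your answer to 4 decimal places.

0.2635

The sequences differ at positions 3 (C/T), 7 (G/T), 9 (T/C), 14 (C/T).
p = 4/18 = 0.222222.
d = −0.75 · ln(1 − (4/3)·0.222222) = −0.75 · ln(0.703704) = −0.75 · (-0.351397) = 0.2635.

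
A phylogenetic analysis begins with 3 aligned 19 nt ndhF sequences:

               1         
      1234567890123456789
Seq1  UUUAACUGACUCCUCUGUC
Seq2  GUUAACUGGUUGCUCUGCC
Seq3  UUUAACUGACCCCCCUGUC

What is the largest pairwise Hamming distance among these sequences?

Pairwise Hamming distances:
  Seq1 vs Seq2: 5
  Seq1 vs Seq3: 2
  Seq2 vs Seq3: 7
The largest is 7, between Seq2 and Seq3.

7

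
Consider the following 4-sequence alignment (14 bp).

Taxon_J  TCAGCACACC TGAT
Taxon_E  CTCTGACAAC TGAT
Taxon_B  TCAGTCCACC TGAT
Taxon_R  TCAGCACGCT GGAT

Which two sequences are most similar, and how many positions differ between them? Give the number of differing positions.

2

Pairwise Hamming distances:
  Taxon_J vs Taxon_E: 6
  Taxon_J vs Taxon_B: 2
  Taxon_J vs Taxon_R: 3
  Taxon_E vs Taxon_B: 7
  Taxon_E vs Taxon_R: 9
  Taxon_B vs Taxon_R: 5
The smallest is 2, between Taxon_J and Taxon_B.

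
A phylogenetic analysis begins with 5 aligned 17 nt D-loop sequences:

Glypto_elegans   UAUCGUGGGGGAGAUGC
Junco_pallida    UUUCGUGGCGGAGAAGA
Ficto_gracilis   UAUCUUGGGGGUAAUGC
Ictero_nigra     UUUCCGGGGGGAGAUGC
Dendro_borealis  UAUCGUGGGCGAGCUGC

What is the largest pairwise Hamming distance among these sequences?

7

Pairwise Hamming distances:
  Glypto_elegans vs Junco_pallida: 4
  Glypto_elegans vs Ficto_gracilis: 3
  Glypto_elegans vs Ictero_nigra: 3
  Glypto_elegans vs Dendro_borealis: 2
  Junco_pallida vs Ficto_gracilis: 7
  Junco_pallida vs Ictero_nigra: 5
  Junco_pallida vs Dendro_borealis: 6
  Ficto_gracilis vs Ictero_nigra: 5
  Ficto_gracilis vs Dendro_borealis: 5
  Ictero_nigra vs Dendro_borealis: 5
The largest is 7, between Junco_pallida and Ficto_gracilis.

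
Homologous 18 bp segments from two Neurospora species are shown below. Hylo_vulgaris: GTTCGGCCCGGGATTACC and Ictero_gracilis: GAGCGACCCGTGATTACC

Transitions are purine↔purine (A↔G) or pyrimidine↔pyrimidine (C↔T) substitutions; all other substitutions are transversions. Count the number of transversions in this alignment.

3

Differing sites — 2:T/A (Tv); 3:T/G (Tv); 6:G/A (Ti); 11:G/T (Tv).
Of the 4 differences, 1 transition and 3 transversions, so the answer is 3.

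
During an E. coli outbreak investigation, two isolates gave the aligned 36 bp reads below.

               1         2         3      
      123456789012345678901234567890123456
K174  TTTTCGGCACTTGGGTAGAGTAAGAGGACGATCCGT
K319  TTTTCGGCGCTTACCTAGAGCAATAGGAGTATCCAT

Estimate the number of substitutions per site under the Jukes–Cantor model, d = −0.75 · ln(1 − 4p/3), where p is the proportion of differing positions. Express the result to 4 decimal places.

0.3041

Mismatches occur at site 9 (A/G), site 13 (G/A), site 14 (G/C), site 15 (G/C), site 21 (T/C), site 24 (G/T), site 29 (C/G), site 30 (G/T), site 35 (G/A).
p = 9/36 = 0.250000.
d = −0.75 · ln(1 − (4/3)·0.250000) = −0.75 · ln(0.666667) = −0.75 · (-0.405465) = 0.3041.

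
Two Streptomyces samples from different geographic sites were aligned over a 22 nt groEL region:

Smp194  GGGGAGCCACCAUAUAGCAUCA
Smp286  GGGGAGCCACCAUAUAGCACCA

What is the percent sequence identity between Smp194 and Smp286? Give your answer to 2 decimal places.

95.45%

A single mismatch occurs at site 20 (U/C).
21 of the 22 sites match, so the percent identity is 21/22 × 100 = 95.45%.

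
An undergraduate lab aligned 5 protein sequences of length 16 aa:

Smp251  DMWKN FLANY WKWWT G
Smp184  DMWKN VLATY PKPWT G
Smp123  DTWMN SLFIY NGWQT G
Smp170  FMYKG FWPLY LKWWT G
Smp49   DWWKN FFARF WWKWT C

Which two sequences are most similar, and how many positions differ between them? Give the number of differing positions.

Pairwise Hamming distances:
  Smp251 vs Smp184: 4
  Smp251 vs Smp123: 8
  Smp251 vs Smp170: 7
  Smp251 vs Smp49: 7
  Smp184 vs Smp123: 9
  Smp184 vs Smp170: 9
  Smp184 vs Smp49: 9
  Smp123 vs Smp170: 12
  Smp123 vs Smp49: 12
  Smp170 vs Smp49: 12
The smallest is 4, between Smp251 and Smp184.

4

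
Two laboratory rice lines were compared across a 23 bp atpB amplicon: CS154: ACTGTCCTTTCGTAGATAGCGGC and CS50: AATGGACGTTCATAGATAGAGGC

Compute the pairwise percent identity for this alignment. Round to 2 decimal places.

73.91%

Differing sites — 2:C/A; 5:T/G; 6:C/A; 8:T/G; 12:G/A; 20:C/A.
17 of the 23 sites match, so the percent identity is 17/23 × 100 = 73.91%.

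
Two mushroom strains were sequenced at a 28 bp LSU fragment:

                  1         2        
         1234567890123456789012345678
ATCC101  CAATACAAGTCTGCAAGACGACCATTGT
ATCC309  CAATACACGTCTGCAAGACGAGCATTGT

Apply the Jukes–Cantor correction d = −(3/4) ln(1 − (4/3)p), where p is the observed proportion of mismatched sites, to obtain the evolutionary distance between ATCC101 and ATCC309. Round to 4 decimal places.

0.0751

Mismatches occur at site 8 (A↔C), site 22 (C↔G).
p = 2/28 = 0.071429.
d = −0.75 · ln(1 − (4/3)·0.071429) = −0.75 · ln(0.904761) = −0.75 · (-0.100084) = 0.0751.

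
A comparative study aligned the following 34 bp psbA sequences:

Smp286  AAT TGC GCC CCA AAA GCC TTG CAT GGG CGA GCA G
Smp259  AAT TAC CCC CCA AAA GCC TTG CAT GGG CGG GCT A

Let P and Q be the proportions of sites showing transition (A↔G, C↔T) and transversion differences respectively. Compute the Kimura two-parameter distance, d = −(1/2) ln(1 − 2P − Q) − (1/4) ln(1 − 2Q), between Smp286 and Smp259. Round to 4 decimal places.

Mismatches occur at site 5 (G→A, transition), site 7 (G→C, transversion), site 30 (A→G, transition), site 33 (A→T, transversion), site 34 (G→A, transition).
Of the 5 differences, 3 transitions and 2 transversions over 34 sites: P = 3/34 = 0.088235, Q = 2/34 = 0.058824.
d = −0.5·ln(0.764706) − 0.25·ln(0.882352) = −0.5·(-0.268264) − 0.25·(-0.125164) = 0.1654.

0.1654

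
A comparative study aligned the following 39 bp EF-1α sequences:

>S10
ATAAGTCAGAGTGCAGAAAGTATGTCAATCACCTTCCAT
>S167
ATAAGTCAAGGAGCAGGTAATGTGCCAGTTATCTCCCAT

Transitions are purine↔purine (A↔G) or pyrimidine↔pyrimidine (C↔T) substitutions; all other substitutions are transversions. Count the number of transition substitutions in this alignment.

10

The sequences differ at positions 9 (G/A, transition), 10 (A/G, transition), 12 (T/A, transversion), 17 (A/G, transition), 18 (A/T, transversion), 20 (G/A, transition), 22 (A/G, transition), 25 (T/C, transition), 28 (A/G, transition), 30 (C/T, transition), 32 (C/T, transition), 35 (T/C, transition).
Of the 12 differences, 10 transitions and 2 transversions, so the answer is 10.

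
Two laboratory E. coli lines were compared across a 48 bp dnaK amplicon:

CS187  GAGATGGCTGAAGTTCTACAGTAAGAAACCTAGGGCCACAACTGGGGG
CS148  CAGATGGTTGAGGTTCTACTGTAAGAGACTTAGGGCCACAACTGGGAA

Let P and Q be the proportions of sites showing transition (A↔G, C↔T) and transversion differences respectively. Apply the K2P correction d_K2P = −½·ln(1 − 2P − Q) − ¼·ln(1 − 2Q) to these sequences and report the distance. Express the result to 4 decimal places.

Differing sites — 1:G/C (Tv); 8:C/T (Ti); 12:A/G (Ti); 20:A/T (Tv); 27:A/G (Ti); 30:C/T (Ti); 47:G/A (Ti); 48:G/A (Ti).
Of the 8 differences, 6 transitions and 2 transversions over 48 sites: P = 6/48 = 0.125000, Q = 2/48 = 0.041667.
d = −0.5·ln(0.708333) − 0.25·ln(0.916666) = −0.5·(-0.344841) − 0.25·(-0.087012) = 0.1942.

0.1942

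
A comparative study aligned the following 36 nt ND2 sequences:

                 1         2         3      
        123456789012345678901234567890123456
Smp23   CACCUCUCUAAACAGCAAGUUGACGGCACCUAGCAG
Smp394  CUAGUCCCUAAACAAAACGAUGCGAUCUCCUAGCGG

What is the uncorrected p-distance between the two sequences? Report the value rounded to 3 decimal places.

0.389

The sequences differ at positions 2 (A/U), 3 (C/A), 4 (C/G), 7 (U/C), 15 (G/A), 16 (C/A), 18 (A/C), 20 (U/A), 23 (A/C), 24 (C/G), 25 (G/A), 26 (G/U), 28 (A/U), 35 (A/G).
There are 14 differences over 36 sites, so p = 14/36 = 0.389.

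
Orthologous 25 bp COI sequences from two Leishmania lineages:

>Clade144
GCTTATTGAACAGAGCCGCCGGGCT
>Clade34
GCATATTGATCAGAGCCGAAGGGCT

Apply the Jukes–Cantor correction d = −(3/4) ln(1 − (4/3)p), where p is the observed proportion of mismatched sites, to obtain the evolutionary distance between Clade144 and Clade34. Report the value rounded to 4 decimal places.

The sequences differ at positions 3 (T/A), 10 (A/T), 19 (C/A), 20 (C/A).
p = 4/25 = 0.160000.
d = −0.75 · ln(1 − (4/3)·0.160000) = −0.75 · ln(0.786667) = −0.75 · (-0.239950) = 0.1800.

0.1800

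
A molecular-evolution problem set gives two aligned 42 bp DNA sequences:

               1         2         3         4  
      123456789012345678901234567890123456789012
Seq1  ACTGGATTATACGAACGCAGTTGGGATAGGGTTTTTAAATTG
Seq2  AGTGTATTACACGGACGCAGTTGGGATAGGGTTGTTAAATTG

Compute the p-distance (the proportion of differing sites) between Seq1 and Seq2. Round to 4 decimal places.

The sequences differ at positions 2 (C/G), 5 (G/T), 10 (T/C), 14 (A/G), 34 (T/G).
There are 5 differences over 42 sites, so p = 5/42 = 0.1190.

0.1190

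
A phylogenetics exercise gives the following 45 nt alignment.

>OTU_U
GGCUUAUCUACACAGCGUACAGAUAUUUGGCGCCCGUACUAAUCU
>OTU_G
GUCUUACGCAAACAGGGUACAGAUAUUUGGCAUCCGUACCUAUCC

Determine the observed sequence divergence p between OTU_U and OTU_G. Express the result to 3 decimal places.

0.244

Mismatches occur at site 2 (G↔U), site 7 (U↔C), site 8 (C↔G), site 9 (U↔C), site 11 (C↔A), site 16 (C↔G), site 32 (G↔A), site 33 (C↔U), site 40 (U↔C), site 41 (A↔U), site 45 (U↔C).
There are 11 differences over 45 sites, so p = 11/45 = 0.244.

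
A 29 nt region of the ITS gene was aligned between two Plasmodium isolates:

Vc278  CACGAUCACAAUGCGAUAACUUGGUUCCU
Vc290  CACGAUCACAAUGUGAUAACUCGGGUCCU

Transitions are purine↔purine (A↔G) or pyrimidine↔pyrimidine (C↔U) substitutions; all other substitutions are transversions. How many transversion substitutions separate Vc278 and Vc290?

1

Differing sites — 14:C/U (Ti); 22:U/C (Ti); 25:U/G (Tv).
Of the 3 differences, 2 transitions and 1 transversion, so the answer is 1.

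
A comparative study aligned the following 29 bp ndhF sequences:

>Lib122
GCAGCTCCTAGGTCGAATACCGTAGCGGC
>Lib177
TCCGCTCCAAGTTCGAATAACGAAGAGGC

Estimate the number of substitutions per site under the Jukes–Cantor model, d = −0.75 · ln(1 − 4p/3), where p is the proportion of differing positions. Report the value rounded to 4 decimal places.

Differing sites — 1:G/T; 3:A/C; 9:T/A; 12:G/T; 20:C/A; 23:T/A; 26:C/A.
p = 7/29 = 0.241379.
d = −0.75 · ln(1 − (4/3)·0.241379) = −0.75 · ln(0.678161) = −0.75 · (-0.388371) = 0.2913.

0.2913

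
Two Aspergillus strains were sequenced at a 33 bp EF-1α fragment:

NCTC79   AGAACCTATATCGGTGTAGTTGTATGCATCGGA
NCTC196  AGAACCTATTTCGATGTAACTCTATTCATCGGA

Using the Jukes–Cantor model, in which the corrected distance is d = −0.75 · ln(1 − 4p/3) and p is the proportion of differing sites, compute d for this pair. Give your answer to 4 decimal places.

0.2082

Mismatches occur at site 10 (A/T), site 14 (G/A), site 19 (G/A), site 20 (T/C), site 22 (G/C), site 26 (G/T).
p = 6/33 = 0.181818.
d = −0.75 · ln(1 − (4/3)·0.181818) = −0.75 · ln(0.757576) = −0.75 · (-0.277631) = 0.2082.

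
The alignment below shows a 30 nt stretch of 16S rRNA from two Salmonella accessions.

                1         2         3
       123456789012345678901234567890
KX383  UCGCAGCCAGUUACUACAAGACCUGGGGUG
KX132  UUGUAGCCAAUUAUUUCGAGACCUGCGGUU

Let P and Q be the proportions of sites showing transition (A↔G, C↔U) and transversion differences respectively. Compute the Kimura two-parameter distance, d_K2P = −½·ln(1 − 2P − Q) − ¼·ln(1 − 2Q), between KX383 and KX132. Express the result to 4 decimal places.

Differing sites — 2:C/U (Ti); 4:C/U (Ti); 10:G/A (Ti); 14:C/U (Ti); 16:A/U (Tv); 18:A/G (Ti); 26:G/C (Tv); 30:G/U (Tv).
Of the 8 differences, 5 transitions and 3 transversions over 30 sites: P = 5/30 = 0.166667, Q = 3/30 = 0.100000.
d = −0.5·ln(0.566666) − 0.25·ln(0.800000) = −0.5·(-0.567985) − 0.25·(-0.223144) = 0.3398.

0.3398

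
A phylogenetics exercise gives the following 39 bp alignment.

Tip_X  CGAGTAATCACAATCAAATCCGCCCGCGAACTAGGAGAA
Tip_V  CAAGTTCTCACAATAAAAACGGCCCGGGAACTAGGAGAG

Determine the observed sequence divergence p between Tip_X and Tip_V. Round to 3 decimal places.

0.205

The sequences differ at positions 2 (G/A), 6 (A/T), 7 (A/C), 15 (C/A), 19 (T/A), 21 (C/G), 27 (C/G), 39 (A/G).
There are 8 differences over 39 sites, so p = 8/39 = 0.205.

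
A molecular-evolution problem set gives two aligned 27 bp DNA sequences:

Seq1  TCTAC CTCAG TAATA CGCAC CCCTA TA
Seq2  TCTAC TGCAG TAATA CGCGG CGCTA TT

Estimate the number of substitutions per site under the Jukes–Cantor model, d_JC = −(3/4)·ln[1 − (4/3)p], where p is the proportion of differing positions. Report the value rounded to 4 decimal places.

Differing sites — 6:C/T; 7:T/G; 19:A/G; 20:C/G; 22:C/G; 27:A/T.
p = 6/27 = 0.222222.
d = −0.75 · ln(1 − (4/3)·0.222222) = −0.75 · ln(0.703704) = −0.75 · (-0.351397) = 0.2635.

0.2635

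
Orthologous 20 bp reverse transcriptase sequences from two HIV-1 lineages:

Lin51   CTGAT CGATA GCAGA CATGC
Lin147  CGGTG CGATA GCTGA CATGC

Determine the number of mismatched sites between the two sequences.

4

Differing sites — 2:T/G; 4:A/T; 5:T/G; 13:A/T.
That gives 4 mismatches out of 20 aligned sites, so the Hamming distance is 4.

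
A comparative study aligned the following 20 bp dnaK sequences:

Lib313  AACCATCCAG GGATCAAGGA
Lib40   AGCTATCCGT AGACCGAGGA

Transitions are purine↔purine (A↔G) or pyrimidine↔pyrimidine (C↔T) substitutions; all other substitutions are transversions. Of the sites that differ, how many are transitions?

The sequences differ at positions 2 (A/G, transition), 4 (C/T, transition), 9 (A/G, transition), 10 (G/T, transversion), 11 (G/A, transition), 14 (T/C, transition), 16 (A/G, transition).
Of the 7 differences, 6 transitions and 1 transversion, so the answer is 6.

6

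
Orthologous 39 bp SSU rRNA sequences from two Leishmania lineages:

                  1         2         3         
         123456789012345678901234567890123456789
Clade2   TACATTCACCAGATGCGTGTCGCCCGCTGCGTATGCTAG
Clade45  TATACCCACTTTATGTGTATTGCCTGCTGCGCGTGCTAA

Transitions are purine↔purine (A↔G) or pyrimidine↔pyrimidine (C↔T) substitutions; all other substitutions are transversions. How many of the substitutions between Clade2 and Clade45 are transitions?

11

Differing sites — 3:C/T (Ti); 5:T/C (Ti); 6:T/C (Ti); 10:C/T (Ti); 11:A/T (Tv); 12:G/T (Tv); 16:C/T (Ti); 19:G/A (Ti); 21:C/T (Ti); 25:C/T (Ti); 32:T/C (Ti); 33:A/G (Ti); 39:G/A (Ti).
Of the 13 differences, 11 transitions and 2 transversions, so the answer is 11.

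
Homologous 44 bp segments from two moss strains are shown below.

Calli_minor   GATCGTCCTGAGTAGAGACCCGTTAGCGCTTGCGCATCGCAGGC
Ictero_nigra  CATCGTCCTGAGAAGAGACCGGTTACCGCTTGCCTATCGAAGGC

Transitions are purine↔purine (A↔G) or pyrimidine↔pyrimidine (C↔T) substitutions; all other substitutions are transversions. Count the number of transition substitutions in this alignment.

Differing sites — 1:G/C (Tv); 13:T/A (Tv); 21:C/G (Tv); 26:G/C (Tv); 34:G/C (Tv); 35:C/T (Ti); 40:C/A (Tv).
Of the 7 differences, 1 transition and 6 transversions, so the answer is 1.

1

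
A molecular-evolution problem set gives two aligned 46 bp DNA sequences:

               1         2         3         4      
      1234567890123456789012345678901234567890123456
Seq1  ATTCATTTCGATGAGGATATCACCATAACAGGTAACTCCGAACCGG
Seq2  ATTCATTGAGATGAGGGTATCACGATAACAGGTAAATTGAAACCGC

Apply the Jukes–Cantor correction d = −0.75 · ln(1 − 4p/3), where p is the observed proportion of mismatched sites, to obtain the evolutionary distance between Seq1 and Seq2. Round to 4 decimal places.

0.2267

Mismatches occur at site 8 (T→G), site 9 (C→A), site 17 (A→G), site 24 (C→G), site 36 (C→A), site 38 (C→T), site 39 (C→G), site 40 (G→A), site 46 (G→C).
p = 9/46 = 0.195652.
d = −0.75 · ln(1 − (4/3)·0.195652) = −0.75 · ln(0.739131) = −0.75 · (-0.302280) = 0.2267.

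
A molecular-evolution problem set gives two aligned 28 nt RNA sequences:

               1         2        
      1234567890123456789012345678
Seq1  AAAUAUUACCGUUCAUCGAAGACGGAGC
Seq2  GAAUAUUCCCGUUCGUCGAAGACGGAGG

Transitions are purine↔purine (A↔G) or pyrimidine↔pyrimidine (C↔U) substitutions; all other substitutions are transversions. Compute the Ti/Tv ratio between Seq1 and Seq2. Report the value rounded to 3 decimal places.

1.000

Mismatches occur at site 1 (A/G, transition), site 8 (A/C, transversion), site 15 (A/G, transition), site 28 (C/G, transversion).
Of the 4 differences, 2 transitions and 2 transversions, so Ti/Tv = 2/2 = 1.000.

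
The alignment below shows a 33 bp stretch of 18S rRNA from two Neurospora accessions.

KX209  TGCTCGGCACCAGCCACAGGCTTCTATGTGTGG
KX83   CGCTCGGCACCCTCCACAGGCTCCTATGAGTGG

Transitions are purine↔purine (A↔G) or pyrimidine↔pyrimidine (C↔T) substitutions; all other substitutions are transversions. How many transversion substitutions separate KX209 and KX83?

Differing sites — 1:T/C (Ti); 12:A/C (Tv); 13:G/T (Tv); 23:T/C (Ti); 29:T/A (Tv).
Of the 5 differences, 2 transitions and 3 transversions, so the answer is 3.

3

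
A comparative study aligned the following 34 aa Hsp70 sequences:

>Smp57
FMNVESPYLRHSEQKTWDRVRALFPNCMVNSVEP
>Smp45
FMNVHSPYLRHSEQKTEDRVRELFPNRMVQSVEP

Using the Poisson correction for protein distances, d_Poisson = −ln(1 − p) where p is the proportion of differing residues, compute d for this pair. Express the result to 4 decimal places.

0.1591

Differing sites — 5:E/H; 17:W/E; 22:A/E; 27:C/R; 30:N/Q.
p = 5/34 = 0.147059.
d = −ln(1 − 0.147059) = −ln(0.852941) = 0.1591.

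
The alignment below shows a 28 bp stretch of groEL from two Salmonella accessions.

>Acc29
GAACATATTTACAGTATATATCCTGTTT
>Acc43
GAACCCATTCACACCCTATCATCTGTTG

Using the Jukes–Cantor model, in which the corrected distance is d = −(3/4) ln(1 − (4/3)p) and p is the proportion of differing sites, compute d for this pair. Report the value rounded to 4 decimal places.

The sequences differ at positions 5 (A/C), 6 (T/C), 10 (T/C), 14 (G/C), 15 (T/C), 16 (A/C), 20 (A/C), 21 (T/A), 22 (C/T), 28 (T/G).
p = 10/28 = 0.357143.
d = −0.75 · ln(1 − (4/3)·0.357143) = −0.75 · ln(0.523809) = −0.75 · (-0.646628) = 0.4850.

0.4850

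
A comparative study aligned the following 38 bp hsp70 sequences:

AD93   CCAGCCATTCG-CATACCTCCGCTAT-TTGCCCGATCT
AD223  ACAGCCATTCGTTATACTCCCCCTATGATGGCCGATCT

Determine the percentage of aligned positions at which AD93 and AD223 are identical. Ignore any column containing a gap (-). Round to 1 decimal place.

Excluding the 2 gap columns leaves 36 comparable sites.
The sequences differ at positions 1 (C/A), 13 (C/T), 18 (C/T), 19 (T/C), 22 (G/C), 28 (T/A), 31 (C/G).
29 of the 36 comparable sites match, so the percent identity is 29/36 × 100 = 80.6%.

80.6%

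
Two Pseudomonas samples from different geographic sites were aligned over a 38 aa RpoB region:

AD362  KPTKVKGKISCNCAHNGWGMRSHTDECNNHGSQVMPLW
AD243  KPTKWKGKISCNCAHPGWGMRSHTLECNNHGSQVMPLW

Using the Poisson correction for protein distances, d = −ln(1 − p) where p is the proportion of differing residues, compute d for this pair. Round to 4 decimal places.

0.0822

Differing sites — 5:V/W; 16:N/P; 25:D/L.
p = 3/38 = 0.078947.
d = −ln(1 − 0.078947) = −ln(0.921053) = 0.0822.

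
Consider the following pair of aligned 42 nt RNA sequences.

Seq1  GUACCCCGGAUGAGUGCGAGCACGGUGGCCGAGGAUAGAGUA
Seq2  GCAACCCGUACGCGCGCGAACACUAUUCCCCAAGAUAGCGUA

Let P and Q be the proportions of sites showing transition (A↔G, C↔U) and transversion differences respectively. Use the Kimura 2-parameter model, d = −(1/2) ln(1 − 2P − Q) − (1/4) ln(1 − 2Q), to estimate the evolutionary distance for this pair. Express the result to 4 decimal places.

0.4432

The sequences differ at positions 2 (U/C, transition), 4 (C/A, transversion), 9 (G/U, transversion), 11 (U/C, transition), 13 (A/C, transversion), 15 (U/C, transition), 20 (G/A, transition), 24 (G/U, transversion), 25 (G/A, transition), 27 (G/U, transversion), 28 (G/C, transversion), 31 (G/C, transversion), 33 (G/A, transition), 39 (A/C, transversion).
Of the 14 differences, 6 transitions and 8 transversions over 42 sites: P = 6/42 = 0.142857, Q = 8/42 = 0.190476.
d = −0.5·ln(0.523810) − 0.25·ln(0.619048) = −0.5·(-0.646626) − 0.25·(-0.479572) = 0.4432.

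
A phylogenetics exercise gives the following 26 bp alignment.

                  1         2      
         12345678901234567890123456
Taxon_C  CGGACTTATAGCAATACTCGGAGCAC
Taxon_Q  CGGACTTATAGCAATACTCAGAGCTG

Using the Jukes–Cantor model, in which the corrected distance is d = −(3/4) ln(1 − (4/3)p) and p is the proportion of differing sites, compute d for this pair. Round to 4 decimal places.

0.1253

Mismatches occur at site 20 (G/A), site 25 (A/T), site 26 (C/G).
p = 3/26 = 0.115385.
d = −0.75 · ln(1 − (4/3)·0.115385) = −0.75 · ln(0.846153) = −0.75 · (-0.167055) = 0.1253.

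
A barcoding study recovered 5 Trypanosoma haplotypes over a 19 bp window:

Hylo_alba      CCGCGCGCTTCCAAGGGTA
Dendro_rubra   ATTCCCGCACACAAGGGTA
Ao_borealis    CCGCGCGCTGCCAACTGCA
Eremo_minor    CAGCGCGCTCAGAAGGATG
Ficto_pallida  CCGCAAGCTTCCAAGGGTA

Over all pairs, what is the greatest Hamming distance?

Pairwise Hamming distances:
  Hylo_alba vs Dendro_rubra: 7
  Hylo_alba vs Ao_borealis: 4
  Hylo_alba vs Eremo_minor: 6
  Hylo_alba vs Ficto_pallida: 2
  Dendro_rubra vs Ao_borealis: 10
  Dendro_rubra vs Eremo_minor: 8
  Dendro_rubra vs Ficto_pallida: 8
  Ao_borealis vs Eremo_minor: 9
  Ao_borealis vs Ficto_pallida: 6
  Eremo_minor vs Ficto_pallida: 8
The largest is 10, between Dendro_rubra and Ao_borealis.

10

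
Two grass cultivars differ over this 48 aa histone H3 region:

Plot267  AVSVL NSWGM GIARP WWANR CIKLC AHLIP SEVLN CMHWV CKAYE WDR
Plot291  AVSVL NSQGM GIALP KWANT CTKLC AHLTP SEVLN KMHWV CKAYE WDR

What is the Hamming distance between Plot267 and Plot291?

7

The sequences differ at positions 8 (W/Q), 14 (R/L), 16 (W/K), 20 (R/T), 22 (I/T), 29 (I/T), 36 (C/K).
That gives 7 mismatches out of 48 aligned sites, so the Hamming distance is 7.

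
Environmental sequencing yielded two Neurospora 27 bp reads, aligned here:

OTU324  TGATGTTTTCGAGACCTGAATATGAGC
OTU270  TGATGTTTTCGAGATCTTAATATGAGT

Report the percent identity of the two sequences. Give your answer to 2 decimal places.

Differing sites — 15:C/T; 18:G/T; 27:C/T.
24 of the 27 sites match, so the percent identity is 24/27 × 100 = 88.89%.

88.89%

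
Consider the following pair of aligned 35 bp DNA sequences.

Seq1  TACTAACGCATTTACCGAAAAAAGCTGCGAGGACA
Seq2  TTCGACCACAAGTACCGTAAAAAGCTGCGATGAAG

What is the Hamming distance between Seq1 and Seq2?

10

The sequences differ at positions 2 (A/T), 4 (T/G), 6 (A/C), 8 (G/A), 11 (T/A), 12 (T/G), 18 (A/T), 31 (G/T), 34 (C/A), 35 (A/G).
That gives 10 mismatches out of 35 aligned sites, so the Hamming distance is 10.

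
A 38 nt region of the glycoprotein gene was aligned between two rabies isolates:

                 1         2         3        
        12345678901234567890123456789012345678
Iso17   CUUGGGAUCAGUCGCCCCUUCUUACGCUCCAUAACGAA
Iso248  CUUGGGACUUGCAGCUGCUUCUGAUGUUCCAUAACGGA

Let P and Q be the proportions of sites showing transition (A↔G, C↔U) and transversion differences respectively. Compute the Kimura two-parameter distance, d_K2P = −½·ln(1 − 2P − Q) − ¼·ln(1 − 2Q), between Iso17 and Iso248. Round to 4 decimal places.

0.3800

Differing sites — 8:U/C (Ti); 9:C/U (Ti); 10:A/U (Tv); 12:U/C (Ti); 13:C/A (Tv); 16:C/U (Ti); 17:C/G (Tv); 23:U/G (Tv); 25:C/U (Ti); 27:C/U (Ti); 37:A/G (Ti).
Of the 11 differences, 7 transitions and 4 transversions over 38 sites: P = 7/38 = 0.184211, Q = 4/38 = 0.105263.
d = −0.5·ln(0.526315) − 0.25·ln(0.789474) = −0.5·(-0.641855) − 0.25·(-0.236388) = 0.3800.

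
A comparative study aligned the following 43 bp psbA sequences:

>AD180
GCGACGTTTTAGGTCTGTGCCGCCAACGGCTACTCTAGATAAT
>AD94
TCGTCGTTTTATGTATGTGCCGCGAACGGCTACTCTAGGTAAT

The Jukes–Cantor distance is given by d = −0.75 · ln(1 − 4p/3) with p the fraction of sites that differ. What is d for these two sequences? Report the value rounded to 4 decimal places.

Differing sites — 1:G/T; 4:A/T; 12:G/T; 15:C/A; 24:C/G; 39:A/G.
p = 6/43 = 0.139535.
d = −0.75 · ln(1 − (4/3)·0.139535) = −0.75 · ln(0.813953) = −0.75 · (-0.205853) = 0.1544.

0.1544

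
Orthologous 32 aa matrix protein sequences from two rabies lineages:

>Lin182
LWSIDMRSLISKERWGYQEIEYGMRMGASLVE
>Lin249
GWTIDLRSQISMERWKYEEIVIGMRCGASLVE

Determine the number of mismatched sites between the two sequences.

Mismatches occur at site 1 (L↔G), site 3 (S↔T), site 6 (M↔L), site 9 (L↔Q), site 12 (K↔M), site 16 (G↔K), site 18 (Q↔E), site 21 (E↔V), site 22 (Y↔I), site 26 (M↔C).
That gives 10 mismatches out of 32 aligned sites, so the Hamming distance is 10.

10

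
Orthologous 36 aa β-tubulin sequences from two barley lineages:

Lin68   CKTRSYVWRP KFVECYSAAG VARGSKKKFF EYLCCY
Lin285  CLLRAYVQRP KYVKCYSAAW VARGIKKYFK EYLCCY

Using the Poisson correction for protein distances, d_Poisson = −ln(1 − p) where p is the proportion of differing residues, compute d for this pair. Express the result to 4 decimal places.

Differing sites — 2:K/L; 3:T/L; 5:S/A; 8:W/Q; 12:F/Y; 14:E/K; 20:G/W; 25:S/I; 28:K/Y; 30:F/K.
p = 10/36 = 0.277778.
d = −ln(1 − 0.277778) = −ln(0.722222) = 0.3254.

0.3254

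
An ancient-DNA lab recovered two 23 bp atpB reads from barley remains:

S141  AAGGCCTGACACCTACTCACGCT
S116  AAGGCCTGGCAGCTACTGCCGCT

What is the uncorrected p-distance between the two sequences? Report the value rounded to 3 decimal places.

The sequences differ at positions 9 (A/G), 12 (C/G), 18 (C/G), 19 (A/C).
There are 4 differences over 23 sites, so p = 4/23 = 0.174.

0.174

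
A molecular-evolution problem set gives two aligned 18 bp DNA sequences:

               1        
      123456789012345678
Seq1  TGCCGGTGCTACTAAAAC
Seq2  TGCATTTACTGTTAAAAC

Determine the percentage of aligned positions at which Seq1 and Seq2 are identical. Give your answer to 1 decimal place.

66.7%

Mismatches occur at site 4 (C↔A), site 5 (G↔T), site 6 (G↔T), site 8 (G↔A), site 11 (A↔G), site 12 (C↔T).
12 of the 18 sites match, so the percent identity is 12/18 × 100 = 66.7%.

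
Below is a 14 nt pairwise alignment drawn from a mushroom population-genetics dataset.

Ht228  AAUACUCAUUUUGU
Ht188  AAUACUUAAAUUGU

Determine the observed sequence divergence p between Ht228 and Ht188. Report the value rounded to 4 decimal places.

Mismatches occur at site 7 (C→U), site 9 (U→A), site 10 (U→A).
There are 3 differences over 14 sites, so p = 3/14 = 0.2143.

0.2143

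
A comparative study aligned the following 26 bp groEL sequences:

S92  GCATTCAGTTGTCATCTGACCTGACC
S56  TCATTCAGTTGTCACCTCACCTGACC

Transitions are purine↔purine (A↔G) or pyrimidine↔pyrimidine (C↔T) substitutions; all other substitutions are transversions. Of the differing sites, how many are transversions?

The sequences differ at positions 1 (G/T, transversion), 15 (T/C, transition), 18 (G/C, transversion).
Of the 3 differences, 1 transition and 2 transversions, so the answer is 2.

2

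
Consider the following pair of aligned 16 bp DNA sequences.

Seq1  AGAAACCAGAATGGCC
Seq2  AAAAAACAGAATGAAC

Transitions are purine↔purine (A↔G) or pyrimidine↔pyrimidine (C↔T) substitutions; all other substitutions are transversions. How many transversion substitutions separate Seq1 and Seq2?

2

The sequences differ at positions 2 (G/A, transition), 6 (C/A, transversion), 14 (G/A, transition), 15 (C/A, transversion).
Of the 4 differences, 2 transitions and 2 transversions, so the answer is 2.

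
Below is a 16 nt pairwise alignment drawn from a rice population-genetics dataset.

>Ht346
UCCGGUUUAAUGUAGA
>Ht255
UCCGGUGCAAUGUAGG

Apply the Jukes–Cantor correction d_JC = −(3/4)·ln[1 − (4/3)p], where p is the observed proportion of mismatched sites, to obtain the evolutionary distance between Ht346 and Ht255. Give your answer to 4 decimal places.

0.2158

Mismatches occur at site 7 (U/G), site 8 (U/C), site 16 (A/G).
p = 3/16 = 0.187500.
d = −0.75 · ln(1 − (4/3)·0.187500) = −0.75 · ln(0.750000) = −0.75 · (-0.287682) = 0.2158.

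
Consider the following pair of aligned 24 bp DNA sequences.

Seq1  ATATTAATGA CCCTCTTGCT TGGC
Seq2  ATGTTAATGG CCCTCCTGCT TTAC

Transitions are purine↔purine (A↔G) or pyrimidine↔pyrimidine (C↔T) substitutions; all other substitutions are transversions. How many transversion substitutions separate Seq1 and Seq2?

Differing sites — 3:A/G (Ti); 10:A/G (Ti); 16:T/C (Ti); 22:G/T (Tv); 23:G/A (Ti).
Of the 5 differences, 4 transitions and 1 transversion, so the answer is 1.

1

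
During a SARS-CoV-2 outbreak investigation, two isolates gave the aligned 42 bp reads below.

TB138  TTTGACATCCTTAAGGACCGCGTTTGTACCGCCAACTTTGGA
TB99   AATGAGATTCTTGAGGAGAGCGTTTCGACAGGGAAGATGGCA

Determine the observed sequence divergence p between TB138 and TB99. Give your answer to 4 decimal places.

0.3810

The sequences differ at positions 1 (T/A), 2 (T/A), 6 (C/G), 9 (C/T), 13 (A/G), 18 (C/G), 19 (C/A), 26 (G/C), 27 (T/G), 30 (C/A), 32 (C/G), 33 (C/G), 36 (C/G), 37 (T/A), 39 (T/G), 41 (G/C).
There are 16 differences over 42 sites, so p = 16/42 = 0.3810.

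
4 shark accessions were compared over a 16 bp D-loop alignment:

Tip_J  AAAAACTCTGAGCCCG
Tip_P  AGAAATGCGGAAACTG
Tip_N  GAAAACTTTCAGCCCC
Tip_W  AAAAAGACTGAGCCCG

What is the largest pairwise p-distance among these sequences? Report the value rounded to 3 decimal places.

0.688

Pairwise Hamming distances:
  Tip_J vs Tip_P: 7
  Tip_J vs Tip_N: 4
  Tip_J vs Tip_W: 2
  Tip_P vs Tip_N: 11
  Tip_P vs Tip_W: 7
  Tip_N vs Tip_W: 6
The largest is 11 mismatches, between Tip_P and Tip_N; p = 11/16 = 0.688.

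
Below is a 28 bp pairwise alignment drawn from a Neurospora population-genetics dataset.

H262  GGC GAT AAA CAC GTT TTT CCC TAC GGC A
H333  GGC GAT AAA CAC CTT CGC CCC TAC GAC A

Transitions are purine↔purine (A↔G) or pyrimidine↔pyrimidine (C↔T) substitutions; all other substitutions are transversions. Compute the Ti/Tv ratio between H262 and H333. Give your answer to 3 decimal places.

1.500

Mismatches occur at site 13 (G↔C, transversion), site 16 (T↔C, transition), site 17 (T↔G, transversion), site 18 (T↔C, transition), site 26 (G↔A, transition).
Of the 5 differences, 3 transitions and 2 transversions, so Ti/Tv = 3/2 = 1.500.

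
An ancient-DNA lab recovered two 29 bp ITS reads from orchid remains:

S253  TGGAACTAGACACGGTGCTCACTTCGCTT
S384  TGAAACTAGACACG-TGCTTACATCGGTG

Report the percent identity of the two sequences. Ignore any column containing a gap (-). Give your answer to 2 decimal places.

Excluding the 1 gap column leaves 28 comparable sites.
The sequences differ at positions 3 (G/A), 20 (C/T), 23 (T/A), 27 (C/G), 29 (T/G).
23 of the 28 comparable sites match, so the percent identity is 23/28 × 100 = 82.14%.

82.14%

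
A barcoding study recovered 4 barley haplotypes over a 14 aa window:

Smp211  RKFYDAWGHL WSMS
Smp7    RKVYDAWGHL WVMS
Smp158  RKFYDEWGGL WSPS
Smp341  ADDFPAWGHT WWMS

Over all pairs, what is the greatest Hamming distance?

10

Pairwise Hamming distances:
  Smp211 vs Smp7: 2
  Smp211 vs Smp158: 3
  Smp211 vs Smp341: 7
  Smp7 vs Smp158: 5
  Smp7 vs Smp341: 7
  Smp158 vs Smp341: 10
The largest is 10, between Smp158 and Smp341.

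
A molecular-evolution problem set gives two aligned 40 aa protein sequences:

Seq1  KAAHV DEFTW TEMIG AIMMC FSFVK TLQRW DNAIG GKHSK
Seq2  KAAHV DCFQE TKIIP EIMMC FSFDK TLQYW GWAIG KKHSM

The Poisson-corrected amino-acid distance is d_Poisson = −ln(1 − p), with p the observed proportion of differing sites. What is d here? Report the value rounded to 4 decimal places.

0.3930

Mismatches occur at site 7 (E/C), site 9 (T/Q), site 10 (W/E), site 12 (E/K), site 13 (M/I), site 15 (G/P), site 16 (A/E), site 24 (V/D), site 29 (R/Y), site 31 (D/G), site 32 (N/W), site 36 (G/K), site 40 (K/M).
p = 13/40 = 0.325000.
d = −ln(1 − 0.325000) = −ln(0.675000) = 0.3930.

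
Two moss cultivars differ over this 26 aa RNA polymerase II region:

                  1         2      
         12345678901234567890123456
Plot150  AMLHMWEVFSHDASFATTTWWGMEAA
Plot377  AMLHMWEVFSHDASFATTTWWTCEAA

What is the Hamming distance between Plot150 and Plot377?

2

Mismatches occur at site 22 (G→T), site 23 (M→C).
That gives 2 mismatches out of 26 aligned sites, so the Hamming distance is 2.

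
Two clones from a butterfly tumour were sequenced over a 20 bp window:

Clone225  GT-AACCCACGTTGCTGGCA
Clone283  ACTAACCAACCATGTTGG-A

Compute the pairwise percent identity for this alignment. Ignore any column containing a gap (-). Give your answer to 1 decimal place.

Excluding the 2 gap columns leaves 18 comparable sites.
The sequences differ at positions 1 (G/A), 2 (T/C), 8 (C/A), 11 (G/C), 12 (T/A), 15 (C/T).
12 of the 18 comparable sites match, so the percent identity is 12/18 × 100 = 66.7%.

66.7%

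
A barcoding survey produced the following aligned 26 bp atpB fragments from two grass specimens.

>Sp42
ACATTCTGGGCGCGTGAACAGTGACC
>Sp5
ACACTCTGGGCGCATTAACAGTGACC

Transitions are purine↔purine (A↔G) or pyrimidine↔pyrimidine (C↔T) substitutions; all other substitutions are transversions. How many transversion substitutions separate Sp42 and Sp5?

1

Differing sites — 4:T/C (Ti); 14:G/A (Ti); 16:G/T (Tv).
Of the 3 differences, 2 transitions and 1 transversion, so the answer is 1.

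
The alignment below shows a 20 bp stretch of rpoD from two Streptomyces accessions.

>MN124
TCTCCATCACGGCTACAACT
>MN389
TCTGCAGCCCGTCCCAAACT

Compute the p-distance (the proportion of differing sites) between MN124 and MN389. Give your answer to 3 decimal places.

Differing sites — 4:C/G; 7:T/G; 9:A/C; 12:G/T; 14:T/C; 15:A/C; 16:C/A.
There are 7 differences over 20 sites, so p = 7/20 = 0.350.

0.350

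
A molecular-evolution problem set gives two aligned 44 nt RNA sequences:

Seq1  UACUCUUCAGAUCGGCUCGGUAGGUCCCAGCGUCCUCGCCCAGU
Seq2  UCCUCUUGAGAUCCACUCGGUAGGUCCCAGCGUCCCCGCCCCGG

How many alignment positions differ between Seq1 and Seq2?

Differing sites — 2:A/C; 8:C/G; 14:G/C; 15:G/A; 36:U/C; 42:A/C; 44:U/G.
That gives 7 mismatches out of 44 aligned sites, so the Hamming distance is 7.

7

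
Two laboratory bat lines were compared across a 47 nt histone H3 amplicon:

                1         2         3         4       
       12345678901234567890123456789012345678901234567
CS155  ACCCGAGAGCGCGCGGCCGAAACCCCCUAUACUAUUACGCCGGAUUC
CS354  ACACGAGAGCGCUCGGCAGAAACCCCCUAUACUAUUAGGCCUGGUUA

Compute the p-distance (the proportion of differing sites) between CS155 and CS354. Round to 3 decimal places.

Mismatches occur at site 3 (C/A), site 13 (G/U), site 18 (C/A), site 38 (C/G), site 42 (G/U), site 44 (A/G), site 47 (C/A).
There are 7 differences over 47 sites, so p = 7/47 = 0.149.

0.149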